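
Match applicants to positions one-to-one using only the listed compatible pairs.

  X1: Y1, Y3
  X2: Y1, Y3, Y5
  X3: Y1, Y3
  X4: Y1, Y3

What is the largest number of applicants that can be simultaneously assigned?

3

Unit-capacity flow: source→left, listed edges, right→sink; max matching = max flow.
Augmenting path X1→Y1 (+1); matched 1.
Augmenting path X2→Y3 (+1); matched 2.
Augmenting path X3→Y3→X2→Y5 (+1); matched 3.
No augmenting path remains; maximum matching = 3.
König certificate: {X2, Y1, Y3} is a vertex cover of size 3 (every listed pair touches it), so no matching can be larger.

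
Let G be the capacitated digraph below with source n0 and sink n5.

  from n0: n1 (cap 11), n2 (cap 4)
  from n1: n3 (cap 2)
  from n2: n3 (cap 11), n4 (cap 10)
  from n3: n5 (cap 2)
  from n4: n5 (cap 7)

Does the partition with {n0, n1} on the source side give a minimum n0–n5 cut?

Yes — it is a minimum cut (capacity 6).

Given cut capacity: 4 + 2 = 6.
Augment n0→n1→n3→n5: bottleneck 2, flow now 2.
Augment n0→n2→n4→n5: bottleneck 4, flow now 6.
No augmenting path remains; maximum flow = 6.
Cut capacity 6 equals the max flow, so it is a minimum cut.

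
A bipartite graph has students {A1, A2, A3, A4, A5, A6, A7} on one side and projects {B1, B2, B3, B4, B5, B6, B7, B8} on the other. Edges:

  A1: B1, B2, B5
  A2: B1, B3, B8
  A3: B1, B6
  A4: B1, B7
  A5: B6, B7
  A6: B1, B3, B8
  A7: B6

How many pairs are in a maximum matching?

Unit-capacity flow: source→left, listed edges, right→sink; max matching = max flow.
Augmenting path A1→B1 (+1); matched 1.
Augmenting path A2→B3 (+1); matched 2.
Augmenting path A3→B6 (+1); matched 3.
Augmenting path A4→B7 (+1); matched 4.
Augmenting path A6→B8 (+1); matched 5.
Augmenting path A5→B6→A3→B1→A1→B2 (+1); matched 6.
No augmenting path remains; maximum matching = 6.
König certificate: {A1, A2, A6, B1, B6, B7} is a vertex cover of size 6 (every listed pair touches it), so no matching can be larger.

6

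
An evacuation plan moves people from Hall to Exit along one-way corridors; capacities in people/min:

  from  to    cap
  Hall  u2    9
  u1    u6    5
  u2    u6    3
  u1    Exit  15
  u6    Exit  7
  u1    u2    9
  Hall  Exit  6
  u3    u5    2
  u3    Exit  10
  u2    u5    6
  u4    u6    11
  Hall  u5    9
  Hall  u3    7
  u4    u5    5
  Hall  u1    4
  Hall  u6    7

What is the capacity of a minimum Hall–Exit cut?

Augment Hall→Exit: bottleneck 6, flow now 6.
Augment Hall→u1→Exit: bottleneck 4, flow now 10.
Augment Hall→u3→Exit: bottleneck 7, flow now 17.
Augment Hall→u6→Exit: bottleneck 7, flow now 24.
No augmenting path remains; maximum flow = 24.
By max-flow min-cut, the minimum cut capacity equals the max flow.
In the residual graph, reachable from Hall: {Hall, u2, u5, u6}.
Min-cut edges: Hall→u1 (4), Hall→u3 (7), Hall→Exit (6), u6→Exit (7); capacity 4 + 7 + 6 + 7 = 24.

24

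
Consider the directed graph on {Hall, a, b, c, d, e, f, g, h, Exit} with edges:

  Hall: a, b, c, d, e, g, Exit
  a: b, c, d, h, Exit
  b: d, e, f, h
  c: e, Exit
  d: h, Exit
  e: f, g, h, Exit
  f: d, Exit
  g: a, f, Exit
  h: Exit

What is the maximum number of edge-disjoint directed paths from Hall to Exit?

Assign every edge capacity 1; by Menger, the answer equals the max flow.
Path Hall→Exit (+1); total 1.
Path Hall→a→Exit (+1); total 2.
Path Hall→c→Exit (+1); total 3.
Path Hall→d→Exit (+1); total 4.
Path Hall→e→Exit (+1); total 5.
Path Hall→g→Exit (+1); total 6.
Path Hall→b→f→Exit (+1); total 7.
No residual Hall→Exit path; max flow = 7.
Certifying cut of size 7: {Hall→Exit, Hall→a, Hall→b, Hall→c, Hall→d, Hall→e, Hall→g}.

7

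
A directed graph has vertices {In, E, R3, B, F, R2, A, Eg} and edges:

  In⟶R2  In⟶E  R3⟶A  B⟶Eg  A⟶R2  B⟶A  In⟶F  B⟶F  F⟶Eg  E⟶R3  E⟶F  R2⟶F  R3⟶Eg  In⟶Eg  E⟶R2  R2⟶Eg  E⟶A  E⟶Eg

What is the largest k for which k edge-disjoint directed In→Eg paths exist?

4

Assign every edge capacity 1; by Menger, the answer equals the max flow.
Path In→Eg (+1); total 1.
Path In→E→Eg (+1); total 2.
Path In→F→Eg (+1); total 3.
Path In→R2→Eg (+1); total 4.
No residual In→Eg path; max flow = 4.
Certifying cut of size 4: {In→E, In→Eg, In→F, In→R2}.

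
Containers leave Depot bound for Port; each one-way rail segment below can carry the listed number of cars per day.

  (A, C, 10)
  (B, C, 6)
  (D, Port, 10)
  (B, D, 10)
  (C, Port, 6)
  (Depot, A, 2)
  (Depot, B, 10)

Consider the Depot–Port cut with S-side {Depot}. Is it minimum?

Given cut capacity: 2 + 10 = 12.
Augment Depot→A→C→Port: bottleneck 2, flow now 2.
Augment Depot→B→C→Port: bottleneck 4, flow now 6.
Augment Depot→B→D→Port: bottleneck 6, flow now 12.
No augmenting path remains; maximum flow = 12.
Cut capacity 12 equals the max flow, so it is a minimum cut.

Yes — it is a minimum cut (capacity 12).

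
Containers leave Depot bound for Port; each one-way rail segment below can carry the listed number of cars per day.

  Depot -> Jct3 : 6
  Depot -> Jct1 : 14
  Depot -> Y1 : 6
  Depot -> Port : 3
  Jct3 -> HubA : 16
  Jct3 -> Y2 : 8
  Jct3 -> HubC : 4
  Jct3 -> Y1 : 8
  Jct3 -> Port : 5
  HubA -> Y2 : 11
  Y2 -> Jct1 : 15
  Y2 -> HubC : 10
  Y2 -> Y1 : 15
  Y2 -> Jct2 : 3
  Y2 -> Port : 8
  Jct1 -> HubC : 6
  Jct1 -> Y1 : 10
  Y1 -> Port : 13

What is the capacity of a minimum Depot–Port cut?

22

Augment Depot→Port: bottleneck 3, flow now 3.
Augment Depot→Jct3→Port: bottleneck 5, flow now 8.
Augment Depot→Y1→Port: bottleneck 6, flow now 14.
Augment Depot→Jct3→Y2→Port: bottleneck 1, flow now 15.
Augment Depot→Jct1→Y1→Port: bottleneck 7, flow now 22.
No augmenting path remains; maximum flow = 22.
By max-flow min-cut, the minimum cut capacity equals the max flow.
In the residual graph, reachable from Depot: {Depot, Jct1, HubC, Y1}.
Min-cut edges: Depot→Jct3 (6), Depot→Port (3), Y1→Port (13); capacity 6 + 3 + 13 = 22.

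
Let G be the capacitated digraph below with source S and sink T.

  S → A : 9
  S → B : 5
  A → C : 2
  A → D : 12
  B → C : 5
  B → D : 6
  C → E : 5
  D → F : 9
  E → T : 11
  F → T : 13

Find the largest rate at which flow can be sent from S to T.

Augment S→A→C→E→T: bottleneck 2, flow now 2.
Augment S→A→D→F→T: bottleneck 7, flow now 9.
Augment S→B→C→E→T: bottleneck 3, flow now 12.
Augment S→B→D→F→T: bottleneck 2, flow now 14.
No augmenting path remains; maximum flow = 14.
In the residual graph, reachable from S: {S}.
Min-cut edges: S→A (9), S→B (5); capacity 9 + 5 = 14.
This cut is saturated, so no flow can exceed 14.

14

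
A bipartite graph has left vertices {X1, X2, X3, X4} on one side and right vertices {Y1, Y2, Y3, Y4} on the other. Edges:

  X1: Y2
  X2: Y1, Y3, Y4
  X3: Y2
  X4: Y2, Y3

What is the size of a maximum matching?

3

Unit-capacity flow: source→left, listed edges, right→sink; max matching = max flow.
Augmenting path X1→Y2 (+1); matched 1.
Augmenting path X2→Y1 (+1); matched 2.
Augmenting path X4→Y3 (+1); matched 3.
No augmenting path remains; maximum matching = 3.
König certificate: {X2, X4, Y2} is a vertex cover of size 3 (every listed pair touches it), so no matching can be larger.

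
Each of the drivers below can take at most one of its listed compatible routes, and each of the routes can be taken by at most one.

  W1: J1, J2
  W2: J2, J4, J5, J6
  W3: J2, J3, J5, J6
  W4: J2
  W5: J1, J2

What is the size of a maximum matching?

4

Unit-capacity flow: source→left, listed edges, right→sink; max matching = max flow.
Augmenting path W1→J1 (+1); matched 1.
Augmenting path W2→J2 (+1); matched 2.
Augmenting path W3→J3 (+1); matched 3.
Augmenting path W4→J2→W2→J4 (+1); matched 4.
No augmenting path remains; maximum matching = 4.
König certificate: {W2, W3, J1, J2} is a vertex cover of size 4 (every listed pair touches it), so no matching can be larger.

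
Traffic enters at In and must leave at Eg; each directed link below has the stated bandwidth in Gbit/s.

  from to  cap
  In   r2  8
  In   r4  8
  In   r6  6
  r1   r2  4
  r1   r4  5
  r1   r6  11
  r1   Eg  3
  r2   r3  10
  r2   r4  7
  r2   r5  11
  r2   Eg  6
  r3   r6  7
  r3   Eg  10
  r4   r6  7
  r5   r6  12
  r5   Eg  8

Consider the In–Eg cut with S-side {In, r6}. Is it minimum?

No — its capacity is 16, but the minimum cut has capacity 8.

Given cut capacity: 8 + 8 = 16.
Augment In→r2→Eg: bottleneck 6, flow now 6.
Augment In→r2→r3→Eg: bottleneck 2, flow now 8.
No augmenting path remains; maximum flow = 8.
In the residual graph, reachable from In: {In, r4, r6}.
Min-cut edges: In→r2 (8); capacity 8 = 8.
Cut capacity 16 exceeds the max flow 8, so it is not minimum.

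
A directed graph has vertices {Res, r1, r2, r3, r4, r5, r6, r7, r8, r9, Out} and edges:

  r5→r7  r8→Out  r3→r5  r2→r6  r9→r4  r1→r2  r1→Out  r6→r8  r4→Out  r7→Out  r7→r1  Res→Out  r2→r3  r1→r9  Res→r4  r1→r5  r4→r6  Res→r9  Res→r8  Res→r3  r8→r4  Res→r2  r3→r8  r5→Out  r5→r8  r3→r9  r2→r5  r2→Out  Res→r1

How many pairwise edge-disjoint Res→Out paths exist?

6

Assign every edge capacity 1; by Menger, the answer equals the max flow.
Path Res→Out (+1); total 1.
Path Res→r1→Out (+1); total 2.
Path Res→r2→Out (+1); total 3.
Path Res→r4→Out (+1); total 4.
Path Res→r8→Out (+1); total 5.
Path Res→r3→r5→Out (+1); total 6.
No residual Res→Out path; max flow = 6.
Certifying cut of size 6: {Res→Out, Res→r1, Res→r2, Res→r3, r4→Out, r8→Out}.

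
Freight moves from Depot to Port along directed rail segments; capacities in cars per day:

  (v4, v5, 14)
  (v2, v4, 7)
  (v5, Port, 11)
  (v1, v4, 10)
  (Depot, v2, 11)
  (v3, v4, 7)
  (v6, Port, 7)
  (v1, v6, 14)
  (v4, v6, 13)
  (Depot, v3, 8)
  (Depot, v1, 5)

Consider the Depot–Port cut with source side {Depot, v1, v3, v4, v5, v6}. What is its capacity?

Edges leaving {Depot, v1, v3, v4, v5, v6}: Depot→v2 (11), v5→Port (11), v6→Port (7).
Cut capacity = 11 + 11 + 7 = 29.

29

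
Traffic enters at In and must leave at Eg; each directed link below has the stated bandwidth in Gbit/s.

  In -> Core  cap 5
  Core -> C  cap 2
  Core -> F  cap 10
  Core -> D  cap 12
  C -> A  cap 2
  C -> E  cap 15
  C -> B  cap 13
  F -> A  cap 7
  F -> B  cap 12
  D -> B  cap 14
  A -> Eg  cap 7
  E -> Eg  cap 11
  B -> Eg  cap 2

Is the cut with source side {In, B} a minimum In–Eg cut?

No — its capacity is 7, but the minimum cut has capacity 5.

Given cut capacity: 5 + 2 = 7.
Augment In→Core→C→A→Eg: bottleneck 2, flow now 2.
Augment In→Core→F→A→Eg: bottleneck 3, flow now 5.
No augmenting path remains; maximum flow = 5.
In the residual graph, reachable from In: {In}.
Min-cut edges: In→Core (5); capacity 5 = 5.
Cut capacity 7 exceeds the max flow 5, so it is not minimum.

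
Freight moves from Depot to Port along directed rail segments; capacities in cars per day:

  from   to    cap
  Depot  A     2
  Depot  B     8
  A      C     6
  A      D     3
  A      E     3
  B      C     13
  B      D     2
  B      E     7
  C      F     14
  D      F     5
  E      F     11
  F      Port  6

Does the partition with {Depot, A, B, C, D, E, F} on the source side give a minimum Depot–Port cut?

Yes — it is a minimum cut (capacity 6).

Given cut capacity: 6 = 6.
Augment Depot→A→C→F→Port: bottleneck 2, flow now 2.
Augment Depot→B→C→F→Port: bottleneck 4, flow now 6.
No augmenting path remains; maximum flow = 6.
Cut capacity 6 equals the max flow, so it is a minimum cut.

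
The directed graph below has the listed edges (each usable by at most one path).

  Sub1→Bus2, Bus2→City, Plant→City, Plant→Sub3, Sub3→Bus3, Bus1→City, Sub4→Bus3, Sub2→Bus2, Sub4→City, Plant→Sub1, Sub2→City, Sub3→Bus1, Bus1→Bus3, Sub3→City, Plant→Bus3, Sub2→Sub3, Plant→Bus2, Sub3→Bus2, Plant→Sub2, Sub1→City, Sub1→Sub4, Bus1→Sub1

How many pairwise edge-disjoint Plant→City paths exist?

Assign every edge capacity 1; by Menger, the answer equals the max flow.
Path Plant→City (+1); total 1.
Path Plant→Sub3→City (+1); total 2.
Path Plant→Sub2→City (+1); total 3.
Path Plant→Sub1→City (+1); total 4.
Path Plant→Bus2→City (+1); total 5.
No residual Plant→City path; max flow = 5.
Certifying cut of size 5: {Plant→Bus2, Plant→City, Plant→Sub1, Plant→Sub2, Plant→Sub3}.

5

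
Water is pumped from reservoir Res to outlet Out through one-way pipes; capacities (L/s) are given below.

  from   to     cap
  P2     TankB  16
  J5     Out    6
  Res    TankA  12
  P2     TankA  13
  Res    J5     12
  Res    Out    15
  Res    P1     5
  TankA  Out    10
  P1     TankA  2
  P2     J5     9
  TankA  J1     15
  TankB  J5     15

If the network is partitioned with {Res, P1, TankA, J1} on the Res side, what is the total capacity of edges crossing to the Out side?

Edges leaving {Res, P1, TankA, J1}: Res→J5 (12), Res→Out (15), TankA→Out (10).
Cut capacity = 12 + 15 + 10 = 37.

37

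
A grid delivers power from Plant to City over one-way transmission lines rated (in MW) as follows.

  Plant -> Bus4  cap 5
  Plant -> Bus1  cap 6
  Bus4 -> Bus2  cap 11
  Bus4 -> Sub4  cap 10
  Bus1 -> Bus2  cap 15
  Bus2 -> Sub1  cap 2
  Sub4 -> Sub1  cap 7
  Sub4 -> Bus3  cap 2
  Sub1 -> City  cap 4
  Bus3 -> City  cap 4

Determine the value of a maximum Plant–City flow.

6

Augment Plant→Bus4→Bus2→Sub1→City: bottleneck 2, flow now 2.
Augment Plant→Bus4→Sub4→Sub1→City: bottleneck 2, flow now 4.
Augment Plant→Bus4→Sub4→Bus3→City: bottleneck 1, flow now 5.
Augment Plant→Bus1→Bus2→Bus4→Sub4→Bus3→City: bottleneck 1, flow now 6. (uses reverse residual edge)
No augmenting path remains; maximum flow = 6.
In the residual graph, reachable from Plant: {Plant, Bus4, Bus1, Bus2, Sub4, Sub1}.
Min-cut edges: Sub4→Bus3 (2), Sub1→City (4); capacity 2 + 4 = 6.
This cut is saturated, so no flow can exceed 6.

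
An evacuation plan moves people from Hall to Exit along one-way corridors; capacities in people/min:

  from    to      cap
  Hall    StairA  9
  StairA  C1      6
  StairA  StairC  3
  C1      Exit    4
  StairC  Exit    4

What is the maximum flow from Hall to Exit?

7

Augment Hall→StairA→C1→Exit: bottleneck 4, flow now 4.
Augment Hall→StairA→StairC→Exit: bottleneck 3, flow now 7.
No augmenting path remains; maximum flow = 7.
In the residual graph, reachable from Hall: {Hall, StairA, C1}.
Min-cut edges: StairA→StairC (3), C1→Exit (4); capacity 3 + 4 = 7.
This cut is saturated, so no flow can exceed 7.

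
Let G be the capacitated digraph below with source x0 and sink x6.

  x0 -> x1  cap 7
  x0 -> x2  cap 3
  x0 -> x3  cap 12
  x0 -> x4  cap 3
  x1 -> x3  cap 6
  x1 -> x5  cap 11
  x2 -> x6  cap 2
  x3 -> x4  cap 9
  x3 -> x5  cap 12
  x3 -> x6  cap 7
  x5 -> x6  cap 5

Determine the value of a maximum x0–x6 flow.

Augment x0→x2→x6: bottleneck 2, flow now 2.
Augment x0→x3→x6: bottleneck 7, flow now 9.
Augment x0→x1→x5→x6: bottleneck 5, flow now 14.
No augmenting path remains; maximum flow = 14.
In the residual graph, reachable from x0: {x0, x1, x2, x3, x4, x5}.
Min-cut edges: x2→x6 (2), x3→x6 (7), x5→x6 (5); capacity 2 + 7 + 5 = 14.
This cut is saturated, so no flow can exceed 14.

14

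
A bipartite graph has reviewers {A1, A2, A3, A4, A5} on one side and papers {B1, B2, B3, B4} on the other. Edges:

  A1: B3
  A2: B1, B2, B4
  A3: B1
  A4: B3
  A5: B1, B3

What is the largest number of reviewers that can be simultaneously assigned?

3

Unit-capacity flow: source→left, listed edges, right→sink; max matching = max flow.
Augmenting path A1→B3 (+1); matched 1.
Augmenting path A2→B1 (+1); matched 2.
Augmenting path A3→B1→A2→B2 (+1); matched 3.
No augmenting path remains; maximum matching = 3.
König certificate: {A2, B1, B3} is a vertex cover of size 3 (every listed pair touches it), so no matching can be larger.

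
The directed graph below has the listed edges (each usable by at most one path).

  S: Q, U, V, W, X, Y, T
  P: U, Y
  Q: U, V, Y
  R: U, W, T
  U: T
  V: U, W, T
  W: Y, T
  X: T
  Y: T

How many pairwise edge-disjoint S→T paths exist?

Assign every edge capacity 1; by Menger, the answer equals the max flow.
Path S→T (+1); total 1.
Path S→U→T (+1); total 2.
Path S→V→T (+1); total 3.
Path S→W→T (+1); total 4.
Path S→X→T (+1); total 5.
Path S→Y→T (+1); total 6.
No residual S→T path; max flow = 6.
Certifying cut of size 6: {S→T, S→X, U→T, V→T, W→T, Y→T}.

6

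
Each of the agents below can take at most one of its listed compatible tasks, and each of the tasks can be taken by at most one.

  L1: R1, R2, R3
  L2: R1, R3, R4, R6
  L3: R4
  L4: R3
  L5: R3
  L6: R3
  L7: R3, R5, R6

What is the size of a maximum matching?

5

Unit-capacity flow: source→left, listed edges, right→sink; max matching = max flow.
Augmenting path L1→R1 (+1); matched 1.
Augmenting path L2→R3 (+1); matched 2.
Augmenting path L3→R4 (+1); matched 3.
Augmenting path L7→R5 (+1); matched 4.
Augmenting path L4→R3→L2→R6 (+1); matched 5.
No augmenting path remains; maximum matching = 5.
König certificate: {L1, L2, L3, L7, R3} is a vertex cover of size 5 (every listed pair touches it), so no matching can be larger.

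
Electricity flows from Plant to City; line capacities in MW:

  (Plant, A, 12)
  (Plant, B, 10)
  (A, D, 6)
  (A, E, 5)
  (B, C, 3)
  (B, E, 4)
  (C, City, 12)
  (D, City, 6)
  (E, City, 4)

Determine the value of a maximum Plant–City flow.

Augment Plant→A→D→City: bottleneck 6, flow now 6.
Augment Plant→A→E→City: bottleneck 4, flow now 10.
Augment Plant→B→C→City: bottleneck 3, flow now 13.
No augmenting path remains; maximum flow = 13.
In the residual graph, reachable from Plant: {Plant, A, B, E}.
Min-cut edges: A→D (6), B→C (3), E→City (4); capacity 6 + 3 + 4 = 13.
This cut is saturated, so no flow can exceed 13.

13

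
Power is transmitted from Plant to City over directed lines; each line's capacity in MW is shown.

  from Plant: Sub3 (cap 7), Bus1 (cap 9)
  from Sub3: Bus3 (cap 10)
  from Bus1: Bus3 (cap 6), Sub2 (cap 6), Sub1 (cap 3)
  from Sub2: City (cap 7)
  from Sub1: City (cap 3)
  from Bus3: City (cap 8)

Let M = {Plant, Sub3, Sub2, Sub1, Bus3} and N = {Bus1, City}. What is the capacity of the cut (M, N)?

27

Edges leaving {Plant, Sub3, Sub2, Sub1, Bus3}: Plant→Bus1 (9), Sub2→City (7), Sub1→City (3), Bus3→City (8).
Cut capacity = 9 + 7 + 3 + 8 = 27.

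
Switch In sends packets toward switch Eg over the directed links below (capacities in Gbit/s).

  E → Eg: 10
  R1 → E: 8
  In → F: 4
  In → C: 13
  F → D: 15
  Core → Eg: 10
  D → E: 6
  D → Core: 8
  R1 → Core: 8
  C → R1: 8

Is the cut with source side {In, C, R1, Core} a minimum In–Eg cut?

Given cut capacity: 4 + 8 + 10 = 22.
Augment In→C→R1→Core→Eg: bottleneck 8, flow now 8.
Augment In→F→D→Core→Eg: bottleneck 2, flow now 10.
Augment In→F→D→E→Eg: bottleneck 2, flow now 12.
No augmenting path remains; maximum flow = 12.
In the residual graph, reachable from In: {In, C}.
Min-cut edges: In→F (4), C→R1 (8); capacity 4 + 8 = 12.
Cut capacity 22 exceeds the max flow 12, so it is not minimum.

No — its capacity is 22, but the minimum cut has capacity 12.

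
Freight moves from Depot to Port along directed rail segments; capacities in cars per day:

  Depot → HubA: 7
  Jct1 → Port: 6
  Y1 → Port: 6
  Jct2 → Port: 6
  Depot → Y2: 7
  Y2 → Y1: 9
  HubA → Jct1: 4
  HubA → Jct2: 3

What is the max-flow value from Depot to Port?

Augment Depot→Y2→Y1→Port: bottleneck 6, flow now 6.
Augment Depot→HubA→Jct1→Port: bottleneck 4, flow now 10.
Augment Depot→HubA→Jct2→Port: bottleneck 3, flow now 13.
No augmenting path remains; maximum flow = 13.
In the residual graph, reachable from Depot: {Depot, Y2, Y1}.
Min-cut edges: Depot→HubA (7), Y1→Port (6); capacity 7 + 6 = 13.
This cut is saturated, so no flow can exceed 13.

13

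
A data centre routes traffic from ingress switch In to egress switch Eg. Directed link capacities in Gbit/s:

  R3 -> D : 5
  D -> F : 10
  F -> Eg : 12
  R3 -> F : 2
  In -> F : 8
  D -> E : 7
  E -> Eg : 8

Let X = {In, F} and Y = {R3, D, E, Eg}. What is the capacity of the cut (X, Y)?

Edges leaving {In, F}: F→Eg (12).
Cut capacity = 12 = 12.

12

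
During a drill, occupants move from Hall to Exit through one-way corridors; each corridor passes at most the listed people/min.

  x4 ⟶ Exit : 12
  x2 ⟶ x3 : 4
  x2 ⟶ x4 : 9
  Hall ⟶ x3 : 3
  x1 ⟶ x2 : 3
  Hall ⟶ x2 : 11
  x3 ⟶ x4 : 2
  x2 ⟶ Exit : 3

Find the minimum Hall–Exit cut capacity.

13

Augment Hall→x2→Exit: bottleneck 3, flow now 3.
Augment Hall→x2→x4→Exit: bottleneck 8, flow now 11.
Augment Hall→x3→x4→Exit: bottleneck 2, flow now 13.
No augmenting path remains; maximum flow = 13.
By max-flow min-cut, the minimum cut capacity equals the max flow.
In the residual graph, reachable from Hall: {Hall, x3}.
Min-cut edges: Hall→x2 (11), x3→x4 (2); capacity 11 + 2 = 13.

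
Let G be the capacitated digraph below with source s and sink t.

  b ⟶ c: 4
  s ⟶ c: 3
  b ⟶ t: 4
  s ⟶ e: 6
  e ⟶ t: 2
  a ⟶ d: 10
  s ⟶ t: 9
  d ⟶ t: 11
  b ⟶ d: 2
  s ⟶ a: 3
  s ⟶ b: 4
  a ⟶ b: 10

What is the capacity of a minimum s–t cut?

18

Augment s→t: bottleneck 9, flow now 9.
Augment s→b→t: bottleneck 4, flow now 13.
Augment s→e→t: bottleneck 2, flow now 15.
Augment s→a→d→t: bottleneck 3, flow now 18.
No augmenting path remains; maximum flow = 18.
By max-flow min-cut, the minimum cut capacity equals the max flow.
In the residual graph, reachable from s: {s, c, e}.
Min-cut edges: s→a (3), s→b (4), s→t (9), e→t (2); capacity 3 + 4 + 9 + 2 = 18.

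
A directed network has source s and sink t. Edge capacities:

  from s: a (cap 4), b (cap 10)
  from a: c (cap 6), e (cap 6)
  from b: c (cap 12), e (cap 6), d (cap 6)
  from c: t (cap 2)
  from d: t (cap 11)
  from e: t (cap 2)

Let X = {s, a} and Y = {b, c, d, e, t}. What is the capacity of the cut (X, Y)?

22

Edges leaving {s, a}: s→b (10), a→c (6), a→e (6).
Cut capacity = 10 + 6 + 6 = 22.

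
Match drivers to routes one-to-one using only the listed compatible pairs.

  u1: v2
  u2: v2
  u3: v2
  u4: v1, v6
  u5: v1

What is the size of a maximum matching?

3

Unit-capacity flow: source→left, listed edges, right→sink; max matching = max flow.
Augmenting path u1→v2 (+1); matched 1.
Augmenting path u4→v1 (+1); matched 2.
Augmenting path u5→v1→u4→v6 (+1); matched 3.
No augmenting path remains; maximum matching = 3.
König certificate: {u4, u5, v2} is a vertex cover of size 3 (every listed pair touches it), so no matching can be larger.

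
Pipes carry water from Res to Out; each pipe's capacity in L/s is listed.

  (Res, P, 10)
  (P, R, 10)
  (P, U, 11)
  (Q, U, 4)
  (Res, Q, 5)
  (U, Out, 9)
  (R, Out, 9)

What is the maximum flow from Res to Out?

14

Augment Res→P→R→Out: bottleneck 9, flow now 9.
Augment Res→P→U→Out: bottleneck 1, flow now 10.
Augment Res→Q→U→Out: bottleneck 4, flow now 14.
No augmenting path remains; maximum flow = 14.
In the residual graph, reachable from Res: {Res, Q}.
Min-cut edges: Res→P (10), Q→U (4); capacity 10 + 4 = 14.
This cut is saturated, so no flow can exceed 14.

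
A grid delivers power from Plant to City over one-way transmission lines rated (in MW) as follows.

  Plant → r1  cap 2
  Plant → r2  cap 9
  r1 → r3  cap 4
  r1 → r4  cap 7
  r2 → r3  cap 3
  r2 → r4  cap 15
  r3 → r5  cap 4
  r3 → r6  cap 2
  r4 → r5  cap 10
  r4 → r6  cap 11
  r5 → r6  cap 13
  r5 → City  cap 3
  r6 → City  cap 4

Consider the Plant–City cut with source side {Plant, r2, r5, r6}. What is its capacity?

27

Edges leaving {Plant, r2, r5, r6}: Plant→r1 (2), r2→r3 (3), r2→r4 (15), r5→City (3), r6→City (4).
Cut capacity = 2 + 3 + 15 + 3 + 4 = 27.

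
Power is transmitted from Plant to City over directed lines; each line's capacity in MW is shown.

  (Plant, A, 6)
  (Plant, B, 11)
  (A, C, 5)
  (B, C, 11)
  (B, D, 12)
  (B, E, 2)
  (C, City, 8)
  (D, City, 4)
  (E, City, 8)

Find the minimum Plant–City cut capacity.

Augment Plant→A→C→City: bottleneck 5, flow now 5.
Augment Plant→B→C→City: bottleneck 3, flow now 8.
Augment Plant→B→D→City: bottleneck 4, flow now 12.
Augment Plant→B→E→City: bottleneck 2, flow now 14.
No augmenting path remains; maximum flow = 14.
By max-flow min-cut, the minimum cut capacity equals the max flow.
In the residual graph, reachable from Plant: {Plant, A, B, C, D}.
Min-cut edges: B→E (2), C→City (8), D→City (4); capacity 2 + 8 + 4 = 14.

14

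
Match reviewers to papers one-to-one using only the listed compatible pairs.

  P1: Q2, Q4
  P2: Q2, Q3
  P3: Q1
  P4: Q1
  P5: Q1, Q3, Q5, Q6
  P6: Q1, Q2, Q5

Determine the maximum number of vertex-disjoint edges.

Unit-capacity flow: source→left, listed edges, right→sink; max matching = max flow.
Augmenting path P1→Q2 (+1); matched 1.
Augmenting path P2→Q3 (+1); matched 2.
Augmenting path P3→Q1 (+1); matched 3.
Augmenting path P5→Q5 (+1); matched 4.
Augmenting path P6→Q2→P1→Q4 (+1); matched 5.
No augmenting path remains; maximum matching = 5.
König certificate: {P1, P2, P5, P6, Q1} is a vertex cover of size 5 (every listed pair touches it), so no matching can be larger.

5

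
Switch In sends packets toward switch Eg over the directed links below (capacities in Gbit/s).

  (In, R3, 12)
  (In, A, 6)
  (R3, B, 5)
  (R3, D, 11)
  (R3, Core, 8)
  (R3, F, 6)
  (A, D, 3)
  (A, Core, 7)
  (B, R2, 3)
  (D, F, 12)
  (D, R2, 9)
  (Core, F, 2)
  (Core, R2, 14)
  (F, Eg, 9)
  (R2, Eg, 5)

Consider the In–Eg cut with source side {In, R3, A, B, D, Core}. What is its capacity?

Edges leaving {In, R3, A, B, D, Core}: R3→F (6), B→R2 (3), D→F (12), D→R2 (9), Core→F (2), Core→R2 (14).
Cut capacity = 6 + 3 + 12 + 9 + 2 + 14 = 46.

46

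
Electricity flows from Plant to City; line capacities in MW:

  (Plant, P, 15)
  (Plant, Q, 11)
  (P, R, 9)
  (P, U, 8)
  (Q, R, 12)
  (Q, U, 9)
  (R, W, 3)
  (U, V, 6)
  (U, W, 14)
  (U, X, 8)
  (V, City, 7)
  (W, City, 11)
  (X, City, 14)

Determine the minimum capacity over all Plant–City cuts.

20

Augment Plant→P→R→W→City: bottleneck 3, flow now 3.
Augment Plant→P→U→V→City: bottleneck 6, flow now 9.
Augment Plant→P→U→W→City: bottleneck 2, flow now 11.
Augment Plant→Q→U→W→City: bottleneck 6, flow now 17.
Augment Plant→Q→U→X→City: bottleneck 3, flow now 20.
No augmenting path remains; maximum flow = 20.
By max-flow min-cut, the minimum cut capacity equals the max flow.
In the residual graph, reachable from Plant: {Plant, P, Q, R}.
Min-cut edges: P→U (8), Q→U (9), R→W (3); capacity 8 + 9 + 3 = 20.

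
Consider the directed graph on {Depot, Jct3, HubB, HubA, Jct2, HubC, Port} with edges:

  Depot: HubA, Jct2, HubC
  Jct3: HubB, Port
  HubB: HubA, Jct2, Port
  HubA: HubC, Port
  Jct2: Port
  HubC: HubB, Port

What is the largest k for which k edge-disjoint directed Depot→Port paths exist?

Assign every edge capacity 1; by Menger, the answer equals the max flow.
Path Depot→HubA→Port (+1); total 1.
Path Depot→Jct2→Port (+1); total 2.
Path Depot→HubC→Port (+1); total 3.
No residual Depot→Port path; max flow = 3.
Certifying cut of size 3: {Depot→HubA, Depot→HubC, Depot→Jct2}.

3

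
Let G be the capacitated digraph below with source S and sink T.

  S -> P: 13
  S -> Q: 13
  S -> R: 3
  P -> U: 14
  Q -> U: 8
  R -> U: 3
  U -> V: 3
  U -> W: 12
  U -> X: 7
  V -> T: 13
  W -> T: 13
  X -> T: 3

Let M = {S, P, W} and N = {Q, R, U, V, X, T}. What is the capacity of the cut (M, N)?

43

Edges leaving {S, P, W}: S→Q (13), S→R (3), P→U (14), W→T (13).
Cut capacity = 13 + 3 + 14 + 13 = 43.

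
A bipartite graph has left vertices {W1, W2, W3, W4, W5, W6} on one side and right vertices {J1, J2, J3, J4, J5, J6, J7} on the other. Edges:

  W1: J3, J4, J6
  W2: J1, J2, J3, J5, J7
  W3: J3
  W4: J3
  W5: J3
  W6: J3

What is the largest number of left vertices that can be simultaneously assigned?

Unit-capacity flow: source→left, listed edges, right→sink; max matching = max flow.
Augmenting path W1→J3 (+1); matched 1.
Augmenting path W2→J1 (+1); matched 2.
Augmenting path W3→J3→W1→J4 (+1); matched 3.
No augmenting path remains; maximum matching = 3.
König certificate: {W1, W2, J3} is a vertex cover of size 3 (every listed pair touches it), so no matching can be larger.

3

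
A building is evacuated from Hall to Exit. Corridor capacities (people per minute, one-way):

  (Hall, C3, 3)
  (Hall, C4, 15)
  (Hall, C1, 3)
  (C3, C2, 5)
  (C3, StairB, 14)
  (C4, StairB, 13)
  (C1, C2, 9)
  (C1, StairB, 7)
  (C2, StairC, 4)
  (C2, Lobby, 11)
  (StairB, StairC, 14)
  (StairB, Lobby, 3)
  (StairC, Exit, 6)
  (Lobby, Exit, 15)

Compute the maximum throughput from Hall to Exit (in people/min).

15

Augment Hall→C3→C2→StairC→Exit: bottleneck 3, flow now 3.
Augment Hall→C4→StairB→StairC→Exit: bottleneck 3, flow now 6.
Augment Hall→C4→StairB→Lobby→Exit: bottleneck 3, flow now 9.
Augment Hall→C1→C2→Lobby→Exit: bottleneck 3, flow now 12.
Augment Hall→C4→StairB→StairC→C2→Lobby→Exit: bottleneck 3, flow now 15. (uses reverse residual edge)
No augmenting path remains; maximum flow = 15.
In the residual graph, reachable from Hall: {Hall, C4, StairB, StairC}.
Min-cut edges: Hall→C3 (3), Hall→C1 (3), StairB→Lobby (3), StairC→Exit (6); capacity 3 + 3 + 3 + 6 = 15.
This cut is saturated, so no flow can exceed 15.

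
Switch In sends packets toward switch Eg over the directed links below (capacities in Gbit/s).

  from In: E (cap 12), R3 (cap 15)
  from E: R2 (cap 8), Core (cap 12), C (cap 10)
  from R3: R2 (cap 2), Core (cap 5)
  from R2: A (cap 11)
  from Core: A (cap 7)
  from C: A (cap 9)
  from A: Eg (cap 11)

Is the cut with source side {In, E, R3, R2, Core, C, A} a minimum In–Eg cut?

Given cut capacity: 11 = 11.
Augment In→E→R2→A→Eg: bottleneck 8, flow now 8.
Augment In→E→Core→A→Eg: bottleneck 3, flow now 11.
No augmenting path remains; maximum flow = 11.
Cut capacity 11 equals the max flow, so it is a minimum cut.

Yes — it is a minimum cut (capacity 11).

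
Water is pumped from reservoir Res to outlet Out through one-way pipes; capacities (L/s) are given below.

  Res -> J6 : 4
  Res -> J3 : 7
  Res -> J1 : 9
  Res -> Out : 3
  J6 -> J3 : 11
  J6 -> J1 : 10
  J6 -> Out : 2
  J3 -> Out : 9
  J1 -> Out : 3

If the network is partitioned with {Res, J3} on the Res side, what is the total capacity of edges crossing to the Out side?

25

Edges leaving {Res, J3}: Res→J6 (4), Res→J1 (9), Res→Out (3), J3→Out (9).
Cut capacity = 4 + 9 + 3 + 9 = 25.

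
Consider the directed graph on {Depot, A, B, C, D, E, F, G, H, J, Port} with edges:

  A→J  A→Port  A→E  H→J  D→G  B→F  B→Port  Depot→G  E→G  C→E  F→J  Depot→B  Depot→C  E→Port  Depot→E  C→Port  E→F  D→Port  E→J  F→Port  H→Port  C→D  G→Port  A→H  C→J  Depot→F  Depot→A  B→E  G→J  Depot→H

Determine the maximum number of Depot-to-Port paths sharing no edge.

Assign every edge capacity 1; by Menger, the answer equals the max flow.
Path Depot→A→Port (+1); total 1.
Path Depot→B→Port (+1); total 2.
Path Depot→C→Port (+1); total 3.
Path Depot→E→Port (+1); total 4.
Path Depot→F→Port (+1); total 5.
Path Depot→G→Port (+1); total 6.
Path Depot→H→Port (+1); total 7.
No residual Depot→Port path; max flow = 7.
Certifying cut of size 7: {Depot→A, Depot→B, Depot→C, Depot→E, Depot→F, Depot→G, Depot→H}.

7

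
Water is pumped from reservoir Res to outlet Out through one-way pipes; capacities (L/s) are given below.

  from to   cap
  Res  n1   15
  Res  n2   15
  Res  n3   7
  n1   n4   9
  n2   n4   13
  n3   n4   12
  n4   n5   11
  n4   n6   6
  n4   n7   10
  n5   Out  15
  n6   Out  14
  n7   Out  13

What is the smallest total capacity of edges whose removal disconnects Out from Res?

27

Augment Res→n1→n4→n5→Out: bottleneck 9, flow now 9.
Augment Res→n2→n4→n5→Out: bottleneck 2, flow now 11.
Augment Res→n2→n4→n6→Out: bottleneck 6, flow now 17.
Augment Res→n2→n4→n7→Out: bottleneck 5, flow now 22.
Augment Res→n3→n4→n7→Out: bottleneck 5, flow now 27.
No augmenting path remains; maximum flow = 27.
By max-flow min-cut, the minimum cut capacity equals the max flow.
In the residual graph, reachable from Res: {Res, n1, n2, n3, n4}.
Min-cut edges: n4→n5 (11), n4→n6 (6), n4→n7 (10); capacity 11 + 6 + 10 = 27.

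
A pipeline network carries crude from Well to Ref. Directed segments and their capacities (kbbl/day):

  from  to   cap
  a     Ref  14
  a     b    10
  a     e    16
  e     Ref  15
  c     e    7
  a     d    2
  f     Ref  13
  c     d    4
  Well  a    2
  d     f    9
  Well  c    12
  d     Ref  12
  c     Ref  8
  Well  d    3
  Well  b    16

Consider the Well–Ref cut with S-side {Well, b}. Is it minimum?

Given cut capacity: 2 + 12 + 3 = 17.
Augment Well→a→Ref: bottleneck 2, flow now 2.
Augment Well→c→Ref: bottleneck 8, flow now 10.
Augment Well→d→Ref: bottleneck 3, flow now 13.
Augment Well→c→d→Ref: bottleneck 4, flow now 17.
No augmenting path remains; maximum flow = 17.
Cut capacity 17 equals the max flow, so it is a minimum cut.

Yes — it is a minimum cut (capacity 17).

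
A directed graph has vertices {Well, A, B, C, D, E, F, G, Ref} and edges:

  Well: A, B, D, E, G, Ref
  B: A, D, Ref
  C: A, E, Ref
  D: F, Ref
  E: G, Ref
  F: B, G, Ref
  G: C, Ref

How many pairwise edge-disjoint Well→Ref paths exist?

5

Assign every edge capacity 1; by Menger, the answer equals the max flow.
Path Well→Ref (+1); total 1.
Path Well→B→Ref (+1); total 2.
Path Well→D→Ref (+1); total 3.
Path Well→E→Ref (+1); total 4.
Path Well→G→Ref (+1); total 5.
No residual Well→Ref path; max flow = 5.
Certifying cut of size 5: {Well→B, Well→D, Well→E, Well→G, Well→Ref}.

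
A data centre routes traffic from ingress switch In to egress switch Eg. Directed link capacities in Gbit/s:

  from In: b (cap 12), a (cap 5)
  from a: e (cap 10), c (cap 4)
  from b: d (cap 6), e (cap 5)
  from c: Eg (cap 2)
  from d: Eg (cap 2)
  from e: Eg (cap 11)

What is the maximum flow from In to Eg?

Augment In→a→c→Eg: bottleneck 2, flow now 2.
Augment In→a→e→Eg: bottleneck 3, flow now 5.
Augment In→b→d→Eg: bottleneck 2, flow now 7.
Augment In→b→e→Eg: bottleneck 5, flow now 12.
No augmenting path remains; maximum flow = 12.
In the residual graph, reachable from In: {In, b, d}.
Min-cut edges: In→a (5), b→e (5), d→Eg (2); capacity 5 + 5 + 2 = 12.
This cut is saturated, so no flow can exceed 12.

12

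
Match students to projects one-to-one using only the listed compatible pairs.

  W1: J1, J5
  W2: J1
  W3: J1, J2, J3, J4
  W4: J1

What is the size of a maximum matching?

3

Unit-capacity flow: source→left, listed edges, right→sink; max matching = max flow.
Augmenting path W1→J1 (+1); matched 1.
Augmenting path W3→J2 (+1); matched 2.
Augmenting path W2→J1→W1→J5 (+1); matched 3.
No augmenting path remains; maximum matching = 3.
König certificate: {W1, W3, J1} is a vertex cover of size 3 (every listed pair touches it), so no matching can be larger.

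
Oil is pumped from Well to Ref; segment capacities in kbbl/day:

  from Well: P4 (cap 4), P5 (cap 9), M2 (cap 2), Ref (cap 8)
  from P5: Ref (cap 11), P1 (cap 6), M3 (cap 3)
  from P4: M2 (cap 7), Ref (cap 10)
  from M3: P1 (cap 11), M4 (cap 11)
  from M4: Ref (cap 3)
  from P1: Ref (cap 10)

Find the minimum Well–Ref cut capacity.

Augment Well→Ref: bottleneck 8, flow now 8.
Augment Well→P5→Ref: bottleneck 9, flow now 17.
Augment Well→P4→Ref: bottleneck 4, flow now 21.
No augmenting path remains; maximum flow = 21.
By max-flow min-cut, the minimum cut capacity equals the max flow.
In the residual graph, reachable from Well: {Well, M2}.
Min-cut edges: Well→P5 (9), Well→P4 (4), Well→Ref (8); capacity 9 + 4 + 8 = 21.

21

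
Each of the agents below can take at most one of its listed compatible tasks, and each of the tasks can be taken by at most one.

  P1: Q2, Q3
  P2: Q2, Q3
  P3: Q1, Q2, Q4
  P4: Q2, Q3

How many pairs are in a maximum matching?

Unit-capacity flow: source→left, listed edges, right→sink; max matching = max flow.
Augmenting path P1→Q2 (+1); matched 1.
Augmenting path P2→Q3 (+1); matched 2.
Augmenting path P3→Q1 (+1); matched 3.
No augmenting path remains; maximum matching = 3.
König certificate: {P3, Q2, Q3} is a vertex cover of size 3 (every listed pair touches it), so no matching can be larger.

3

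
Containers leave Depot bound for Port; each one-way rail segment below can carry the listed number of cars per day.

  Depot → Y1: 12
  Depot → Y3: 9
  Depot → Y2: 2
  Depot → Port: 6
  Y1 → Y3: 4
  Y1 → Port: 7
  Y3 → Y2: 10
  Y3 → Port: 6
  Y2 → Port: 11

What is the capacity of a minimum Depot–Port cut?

Augment Depot→Port: bottleneck 6, flow now 6.
Augment Depot→Y1→Port: bottleneck 7, flow now 13.
Augment Depot→Y3→Port: bottleneck 6, flow now 19.
Augment Depot→Y2→Port: bottleneck 2, flow now 21.
Augment Depot→Y3→Y2→Port: bottleneck 3, flow now 24.
Augment Depot→Y1→Y3→Y2→Port: bottleneck 4, flow now 28.
No augmenting path remains; maximum flow = 28.
By max-flow min-cut, the minimum cut capacity equals the max flow.
In the residual graph, reachable from Depot: {Depot, Y1}.
Min-cut edges: Depot→Y3 (9), Depot→Y2 (2), Depot→Port (6), Y1→Y3 (4), Y1→Port (7); capacity 9 + 2 + 6 + 4 + 7 = 28.

28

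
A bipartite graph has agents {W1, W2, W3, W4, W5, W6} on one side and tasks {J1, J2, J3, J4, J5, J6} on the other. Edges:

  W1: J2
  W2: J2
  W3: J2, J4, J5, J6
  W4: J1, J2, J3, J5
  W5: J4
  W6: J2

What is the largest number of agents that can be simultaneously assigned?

4

Unit-capacity flow: source→left, listed edges, right→sink; max matching = max flow.
Augmenting path W1→J2 (+1); matched 1.
Augmenting path W3→J4 (+1); matched 2.
Augmenting path W4→J1 (+1); matched 3.
Augmenting path W5→J4→W3→J5 (+1); matched 4.
No augmenting path remains; maximum matching = 4.
König certificate: {W3, W4, W5, J2} is a vertex cover of size 4 (every listed pair touches it), so no matching can be larger.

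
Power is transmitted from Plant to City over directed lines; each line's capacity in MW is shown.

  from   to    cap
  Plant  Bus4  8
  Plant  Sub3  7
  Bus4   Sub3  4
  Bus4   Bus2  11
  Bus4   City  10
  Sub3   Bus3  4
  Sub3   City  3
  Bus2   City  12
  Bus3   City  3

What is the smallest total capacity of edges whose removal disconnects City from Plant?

Augment Plant→Bus4→City: bottleneck 8, flow now 8.
Augment Plant→Sub3→City: bottleneck 3, flow now 11.
Augment Plant→Sub3→Bus3→City: bottleneck 3, flow now 14.
No augmenting path remains; maximum flow = 14.
By max-flow min-cut, the minimum cut capacity equals the max flow.
In the residual graph, reachable from Plant: {Plant, Sub3, Bus3}.
Min-cut edges: Plant→Bus4 (8), Sub3→City (3), Bus3→City (3); capacity 8 + 3 + 3 = 14.

14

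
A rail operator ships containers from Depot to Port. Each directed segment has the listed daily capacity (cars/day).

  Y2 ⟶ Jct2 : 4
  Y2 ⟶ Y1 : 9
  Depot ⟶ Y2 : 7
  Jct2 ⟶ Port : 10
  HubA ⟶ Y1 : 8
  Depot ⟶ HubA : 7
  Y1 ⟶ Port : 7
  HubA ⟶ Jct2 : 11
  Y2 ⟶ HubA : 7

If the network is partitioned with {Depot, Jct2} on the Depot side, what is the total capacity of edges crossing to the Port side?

24

Edges leaving {Depot, Jct2}: Depot→Y2 (7), Depot→HubA (7), Jct2→Port (10).
Cut capacity = 7 + 7 + 10 = 24.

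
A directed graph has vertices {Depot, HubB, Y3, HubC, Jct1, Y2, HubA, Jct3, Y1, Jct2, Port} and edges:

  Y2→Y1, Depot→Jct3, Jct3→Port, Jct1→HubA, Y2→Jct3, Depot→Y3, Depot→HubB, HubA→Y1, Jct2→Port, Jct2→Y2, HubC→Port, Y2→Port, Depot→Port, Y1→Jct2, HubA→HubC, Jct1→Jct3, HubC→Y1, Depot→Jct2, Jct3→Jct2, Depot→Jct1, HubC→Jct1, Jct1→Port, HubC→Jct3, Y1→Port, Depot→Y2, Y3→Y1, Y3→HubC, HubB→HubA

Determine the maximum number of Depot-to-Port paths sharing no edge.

Assign every edge capacity 1; by Menger, the answer equals the max flow.
Path Depot→Port (+1); total 1.
Path Depot→Jct1→Port (+1); total 2.
Path Depot→Y2→Port (+1); total 3.
Path Depot→Jct3→Port (+1); total 4.
Path Depot→Jct2→Port (+1); total 5.
Path Depot→Y3→HubC→Port (+1); total 6.
Path Depot→HubB→HubA→Y1→Port (+1); total 7.
No residual Depot→Port path; max flow = 7.
Certifying cut of size 7: {Depot→HubB, Depot→Jct1, Depot→Jct2, Depot→Jct3, Depot→Port, Depot→Y2, Depot→Y3}.

7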